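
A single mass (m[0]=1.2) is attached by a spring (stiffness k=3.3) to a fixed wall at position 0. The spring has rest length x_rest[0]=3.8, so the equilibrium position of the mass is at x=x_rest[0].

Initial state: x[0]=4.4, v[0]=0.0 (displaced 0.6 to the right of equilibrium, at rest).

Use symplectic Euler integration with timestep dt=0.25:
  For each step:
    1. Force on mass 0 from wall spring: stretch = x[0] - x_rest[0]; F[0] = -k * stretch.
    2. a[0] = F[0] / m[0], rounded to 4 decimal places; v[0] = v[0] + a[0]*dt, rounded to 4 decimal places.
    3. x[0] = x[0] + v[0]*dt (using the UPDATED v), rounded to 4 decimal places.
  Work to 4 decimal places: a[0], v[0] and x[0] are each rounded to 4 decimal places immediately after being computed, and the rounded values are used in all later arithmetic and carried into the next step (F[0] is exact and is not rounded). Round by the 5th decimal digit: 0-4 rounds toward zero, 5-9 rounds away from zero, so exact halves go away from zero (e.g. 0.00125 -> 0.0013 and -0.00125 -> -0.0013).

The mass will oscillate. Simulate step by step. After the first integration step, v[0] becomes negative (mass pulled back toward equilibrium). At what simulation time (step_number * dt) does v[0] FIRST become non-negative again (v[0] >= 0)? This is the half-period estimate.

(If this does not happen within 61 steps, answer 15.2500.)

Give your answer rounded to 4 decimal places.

Step 0: x=[4.4000] v=[0.0000]
Step 1: x=[4.2969] v=[-0.4125]
Step 2: x=[4.1084] v=[-0.7541]
Step 3: x=[3.8669] v=[-0.9661]
Step 4: x=[3.6139] v=[-1.0121]
Step 5: x=[3.3929] v=[-0.8842]
Step 6: x=[3.2418] v=[-0.6043]
Step 7: x=[3.1867] v=[-0.2205]
Step 8: x=[3.2370] v=[0.2012]
First v>=0 after going negative at step 8, time=2.0000

Answer: 2.0000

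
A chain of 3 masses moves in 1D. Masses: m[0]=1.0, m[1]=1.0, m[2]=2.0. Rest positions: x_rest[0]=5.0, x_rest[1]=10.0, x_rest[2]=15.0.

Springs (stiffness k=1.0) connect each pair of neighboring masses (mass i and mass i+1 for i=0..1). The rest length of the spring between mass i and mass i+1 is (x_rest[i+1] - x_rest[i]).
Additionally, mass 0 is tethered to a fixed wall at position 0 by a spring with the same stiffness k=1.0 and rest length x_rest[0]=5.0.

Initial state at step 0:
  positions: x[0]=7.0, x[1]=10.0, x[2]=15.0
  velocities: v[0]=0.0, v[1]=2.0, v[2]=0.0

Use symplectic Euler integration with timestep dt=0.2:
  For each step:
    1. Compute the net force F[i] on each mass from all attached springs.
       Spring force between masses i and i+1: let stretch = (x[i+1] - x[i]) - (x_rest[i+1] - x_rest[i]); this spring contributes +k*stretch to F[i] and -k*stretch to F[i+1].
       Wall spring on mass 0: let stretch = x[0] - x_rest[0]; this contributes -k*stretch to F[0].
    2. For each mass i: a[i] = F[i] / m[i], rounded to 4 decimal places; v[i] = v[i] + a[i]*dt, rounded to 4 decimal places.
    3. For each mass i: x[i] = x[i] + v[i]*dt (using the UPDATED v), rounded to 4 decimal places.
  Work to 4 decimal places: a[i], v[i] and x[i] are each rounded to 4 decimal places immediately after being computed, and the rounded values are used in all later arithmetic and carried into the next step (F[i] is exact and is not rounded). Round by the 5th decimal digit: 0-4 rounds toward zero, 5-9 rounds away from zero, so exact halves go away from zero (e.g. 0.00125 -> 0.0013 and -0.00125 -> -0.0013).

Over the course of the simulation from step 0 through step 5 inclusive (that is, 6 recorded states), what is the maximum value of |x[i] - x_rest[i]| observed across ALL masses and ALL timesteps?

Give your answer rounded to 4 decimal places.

Answer: 2.2290

Derivation:
Step 0: x=[7.0000 10.0000 15.0000] v=[0.0000 2.0000 0.0000]
Step 1: x=[6.8400 10.4800 15.0000] v=[-0.8000 2.4000 0.0000]
Step 2: x=[6.5520 10.9952 15.0096] v=[-1.4400 2.5760 0.0480]
Step 3: x=[6.1796 11.4932 15.0389] v=[-1.8618 2.4902 0.1466]
Step 4: x=[5.7726 11.9205 15.0973] v=[-2.0350 2.1366 0.2920]
Step 5: x=[5.3806 12.2290 15.1922] v=[-1.9599 1.5424 0.4743]
Max displacement = 2.2290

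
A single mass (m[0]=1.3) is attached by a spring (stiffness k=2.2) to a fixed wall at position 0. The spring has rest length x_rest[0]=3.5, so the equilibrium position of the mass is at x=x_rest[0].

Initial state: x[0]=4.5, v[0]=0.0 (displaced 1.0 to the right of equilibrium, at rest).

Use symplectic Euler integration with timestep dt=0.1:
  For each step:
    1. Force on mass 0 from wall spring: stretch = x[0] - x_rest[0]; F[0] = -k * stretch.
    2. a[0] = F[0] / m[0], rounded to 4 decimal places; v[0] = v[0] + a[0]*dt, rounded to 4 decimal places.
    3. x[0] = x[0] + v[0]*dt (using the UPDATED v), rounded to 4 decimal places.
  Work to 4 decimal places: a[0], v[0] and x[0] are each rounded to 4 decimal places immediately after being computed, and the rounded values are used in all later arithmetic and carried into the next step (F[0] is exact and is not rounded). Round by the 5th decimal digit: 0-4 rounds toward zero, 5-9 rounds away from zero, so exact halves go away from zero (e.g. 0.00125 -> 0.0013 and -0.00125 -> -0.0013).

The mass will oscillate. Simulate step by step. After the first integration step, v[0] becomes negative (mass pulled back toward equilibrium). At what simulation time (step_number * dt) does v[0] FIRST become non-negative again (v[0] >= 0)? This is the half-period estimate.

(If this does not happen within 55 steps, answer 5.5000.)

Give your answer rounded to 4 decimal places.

Step 0: x=[4.5000] v=[0.0000]
Step 1: x=[4.4831] v=[-0.1692]
Step 2: x=[4.4495] v=[-0.3356]
Step 3: x=[4.3999] v=[-0.4963]
Step 4: x=[4.3350] v=[-0.6486]
Step 5: x=[4.2560] v=[-0.7899]
Step 6: x=[4.1642] v=[-0.9178]
Step 7: x=[4.0612] v=[-1.0302]
Step 8: x=[3.9487] v=[-1.1252]
Step 9: x=[3.8286] v=[-1.2011]
Step 10: x=[3.7029] v=[-1.2567]
Step 11: x=[3.5738] v=[-1.2910]
Step 12: x=[3.4435] v=[-1.3035]
Step 13: x=[3.3141] v=[-1.2939]
Step 14: x=[3.1879] v=[-1.2624]
Step 15: x=[3.0669] v=[-1.2096]
Step 16: x=[2.9533] v=[-1.1363]
Step 17: x=[2.8489] v=[-1.0438]
Step 18: x=[2.7555] v=[-0.9336]
Step 19: x=[2.6747] v=[-0.8076]
Step 20: x=[2.6079] v=[-0.6679]
Step 21: x=[2.5562] v=[-0.5169]
Step 22: x=[2.5205] v=[-0.3572]
Step 23: x=[2.5014] v=[-0.1914]
Step 24: x=[2.4992] v=[-0.0224]
Step 25: x=[2.5139] v=[0.1470]
First v>=0 after going negative at step 25, time=2.5000

Answer: 2.5000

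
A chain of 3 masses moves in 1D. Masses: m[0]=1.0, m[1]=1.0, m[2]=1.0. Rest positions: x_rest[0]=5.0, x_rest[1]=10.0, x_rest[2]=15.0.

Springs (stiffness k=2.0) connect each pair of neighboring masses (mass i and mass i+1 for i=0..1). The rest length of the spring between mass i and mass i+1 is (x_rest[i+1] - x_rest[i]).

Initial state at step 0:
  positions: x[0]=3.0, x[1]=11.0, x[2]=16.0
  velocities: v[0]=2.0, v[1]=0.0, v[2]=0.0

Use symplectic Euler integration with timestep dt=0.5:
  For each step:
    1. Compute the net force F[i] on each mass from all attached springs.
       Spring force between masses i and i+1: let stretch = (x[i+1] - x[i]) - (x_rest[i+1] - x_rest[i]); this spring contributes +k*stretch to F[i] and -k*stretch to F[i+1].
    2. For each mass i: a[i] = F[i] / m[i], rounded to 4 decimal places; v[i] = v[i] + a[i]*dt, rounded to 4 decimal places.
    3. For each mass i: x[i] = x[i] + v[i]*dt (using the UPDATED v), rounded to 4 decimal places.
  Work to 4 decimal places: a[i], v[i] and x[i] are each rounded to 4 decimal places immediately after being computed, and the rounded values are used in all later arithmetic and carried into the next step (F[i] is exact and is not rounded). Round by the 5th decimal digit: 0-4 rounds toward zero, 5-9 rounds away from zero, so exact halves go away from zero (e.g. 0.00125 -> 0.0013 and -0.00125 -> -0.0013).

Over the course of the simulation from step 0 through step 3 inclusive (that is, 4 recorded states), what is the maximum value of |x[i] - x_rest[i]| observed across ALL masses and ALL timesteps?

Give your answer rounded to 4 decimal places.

Answer: 2.8750

Derivation:
Step 0: x=[3.0000 11.0000 16.0000] v=[2.0000 0.0000 0.0000]
Step 1: x=[5.5000 9.5000 16.0000] v=[5.0000 -3.0000 0.0000]
Step 2: x=[7.5000 9.2500 15.2500] v=[4.0000 -0.5000 -1.5000]
Step 3: x=[7.8750 11.1250 14.0000] v=[0.7500 3.7500 -2.5000]
Max displacement = 2.8750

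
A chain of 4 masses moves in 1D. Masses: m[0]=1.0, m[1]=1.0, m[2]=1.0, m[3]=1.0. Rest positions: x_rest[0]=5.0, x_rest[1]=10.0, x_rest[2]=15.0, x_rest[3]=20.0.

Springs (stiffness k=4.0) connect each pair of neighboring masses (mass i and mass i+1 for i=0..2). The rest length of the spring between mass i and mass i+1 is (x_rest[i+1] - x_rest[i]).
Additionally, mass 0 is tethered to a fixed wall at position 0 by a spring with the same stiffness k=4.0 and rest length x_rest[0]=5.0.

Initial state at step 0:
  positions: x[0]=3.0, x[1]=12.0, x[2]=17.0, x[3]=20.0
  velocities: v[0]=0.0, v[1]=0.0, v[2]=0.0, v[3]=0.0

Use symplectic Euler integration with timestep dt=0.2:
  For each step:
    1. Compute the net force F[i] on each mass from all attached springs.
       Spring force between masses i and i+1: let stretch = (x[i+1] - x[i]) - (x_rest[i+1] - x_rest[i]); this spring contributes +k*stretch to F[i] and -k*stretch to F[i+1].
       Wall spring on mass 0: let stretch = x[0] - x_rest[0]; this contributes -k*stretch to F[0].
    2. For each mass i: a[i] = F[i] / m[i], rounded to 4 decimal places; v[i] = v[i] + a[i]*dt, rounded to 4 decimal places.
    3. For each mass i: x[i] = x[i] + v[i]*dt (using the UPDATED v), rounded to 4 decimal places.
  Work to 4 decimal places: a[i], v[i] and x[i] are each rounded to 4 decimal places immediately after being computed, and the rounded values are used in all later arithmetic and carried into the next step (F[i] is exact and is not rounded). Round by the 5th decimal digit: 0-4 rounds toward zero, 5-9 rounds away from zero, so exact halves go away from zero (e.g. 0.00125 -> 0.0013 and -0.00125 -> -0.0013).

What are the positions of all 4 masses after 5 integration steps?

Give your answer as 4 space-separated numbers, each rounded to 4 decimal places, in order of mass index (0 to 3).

Answer: 7.4065 9.4819 14.2360 21.8883

Derivation:
Step 0: x=[3.0000 12.0000 17.0000 20.0000] v=[0.0000 0.0000 0.0000 0.0000]
Step 1: x=[3.9600 11.3600 16.6800 20.3200] v=[4.8000 -3.2000 -1.6000 1.6000]
Step 2: x=[5.4704 10.3872 16.0912 20.8576] v=[7.5520 -4.8640 -2.9440 2.6880]
Step 3: x=[6.8922 9.5404 15.3524 21.4326] v=[7.1091 -4.2342 -3.6941 2.8749]
Step 4: x=[7.6350 9.1998 14.6565 21.8347] v=[3.7139 -1.7032 -3.4795 2.0107]
Step 5: x=[7.4065 9.4819 14.2360 21.8883] v=[-1.1423 1.4103 -2.1023 0.2681]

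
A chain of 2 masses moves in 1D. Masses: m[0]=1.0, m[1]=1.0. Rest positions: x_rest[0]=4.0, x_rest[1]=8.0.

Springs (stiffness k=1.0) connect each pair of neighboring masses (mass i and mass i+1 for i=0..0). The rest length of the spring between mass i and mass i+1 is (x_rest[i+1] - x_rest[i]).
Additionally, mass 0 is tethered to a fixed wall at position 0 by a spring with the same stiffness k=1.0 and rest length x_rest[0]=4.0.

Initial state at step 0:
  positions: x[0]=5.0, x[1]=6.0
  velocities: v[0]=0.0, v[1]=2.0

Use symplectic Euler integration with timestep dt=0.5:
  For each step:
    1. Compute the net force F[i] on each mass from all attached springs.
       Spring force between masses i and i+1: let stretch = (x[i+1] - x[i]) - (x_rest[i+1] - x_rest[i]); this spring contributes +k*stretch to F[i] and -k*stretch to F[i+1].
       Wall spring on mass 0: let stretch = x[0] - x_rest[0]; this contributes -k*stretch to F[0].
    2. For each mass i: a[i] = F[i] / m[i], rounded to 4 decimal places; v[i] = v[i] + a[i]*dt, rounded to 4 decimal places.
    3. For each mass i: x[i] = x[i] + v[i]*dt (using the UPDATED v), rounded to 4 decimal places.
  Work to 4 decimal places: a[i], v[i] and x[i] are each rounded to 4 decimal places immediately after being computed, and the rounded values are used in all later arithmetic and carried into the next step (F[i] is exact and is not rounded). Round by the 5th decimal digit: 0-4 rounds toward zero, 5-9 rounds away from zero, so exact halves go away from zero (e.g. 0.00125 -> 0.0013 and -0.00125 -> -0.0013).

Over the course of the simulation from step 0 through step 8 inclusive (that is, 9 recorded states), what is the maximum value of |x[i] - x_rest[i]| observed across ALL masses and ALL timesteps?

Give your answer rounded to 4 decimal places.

Answer: 3.6700

Derivation:
Step 0: x=[5.0000 6.0000] v=[0.0000 2.0000]
Step 1: x=[4.0000 7.7500] v=[-2.0000 3.5000]
Step 2: x=[2.9375 9.5625] v=[-2.1250 3.6250]
Step 3: x=[2.7969 10.7188] v=[-0.2813 2.3125]
Step 4: x=[3.9375 10.8946] v=[2.2812 0.3516]
Step 5: x=[5.8330 10.3311] v=[3.7910 -1.1270]
Step 6: x=[7.3948 9.6431] v=[3.1236 -1.3761]
Step 7: x=[7.6700 9.3930] v=[0.5504 -0.5003]
Step 8: x=[6.4585 9.7121] v=[-2.4231 0.6382]
Max displacement = 3.6700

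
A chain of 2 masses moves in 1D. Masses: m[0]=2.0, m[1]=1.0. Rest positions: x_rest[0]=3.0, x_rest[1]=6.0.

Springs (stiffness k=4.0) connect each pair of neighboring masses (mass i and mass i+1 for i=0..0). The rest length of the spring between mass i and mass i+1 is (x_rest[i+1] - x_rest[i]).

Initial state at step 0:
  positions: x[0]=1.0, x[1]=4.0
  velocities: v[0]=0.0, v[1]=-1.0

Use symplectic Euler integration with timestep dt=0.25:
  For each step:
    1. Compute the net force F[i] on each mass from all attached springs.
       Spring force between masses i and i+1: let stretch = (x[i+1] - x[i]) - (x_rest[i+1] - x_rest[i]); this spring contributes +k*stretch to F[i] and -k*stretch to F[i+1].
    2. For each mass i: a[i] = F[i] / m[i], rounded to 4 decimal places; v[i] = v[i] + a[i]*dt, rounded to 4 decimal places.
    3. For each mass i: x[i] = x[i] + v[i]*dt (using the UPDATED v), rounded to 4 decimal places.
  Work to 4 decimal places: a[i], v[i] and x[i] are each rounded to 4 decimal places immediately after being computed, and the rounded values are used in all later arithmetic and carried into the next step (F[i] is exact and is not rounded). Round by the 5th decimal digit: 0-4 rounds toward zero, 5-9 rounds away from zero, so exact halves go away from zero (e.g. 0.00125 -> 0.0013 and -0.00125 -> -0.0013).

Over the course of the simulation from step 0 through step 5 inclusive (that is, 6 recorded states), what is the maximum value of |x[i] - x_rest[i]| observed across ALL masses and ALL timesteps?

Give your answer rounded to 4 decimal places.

Step 0: x=[1.0000 4.0000] v=[0.0000 -1.0000]
Step 1: x=[1.0000 3.7500] v=[0.0000 -1.0000]
Step 2: x=[0.9688 3.5625] v=[-0.1250 -0.7500]
Step 3: x=[0.8868 3.4766] v=[-0.3282 -0.3437]
Step 4: x=[0.7535 3.4932] v=[-0.5333 0.0665]
Step 5: x=[0.5876 3.5749] v=[-0.6635 0.3268]
Max displacement = 2.5234

Answer: 2.5234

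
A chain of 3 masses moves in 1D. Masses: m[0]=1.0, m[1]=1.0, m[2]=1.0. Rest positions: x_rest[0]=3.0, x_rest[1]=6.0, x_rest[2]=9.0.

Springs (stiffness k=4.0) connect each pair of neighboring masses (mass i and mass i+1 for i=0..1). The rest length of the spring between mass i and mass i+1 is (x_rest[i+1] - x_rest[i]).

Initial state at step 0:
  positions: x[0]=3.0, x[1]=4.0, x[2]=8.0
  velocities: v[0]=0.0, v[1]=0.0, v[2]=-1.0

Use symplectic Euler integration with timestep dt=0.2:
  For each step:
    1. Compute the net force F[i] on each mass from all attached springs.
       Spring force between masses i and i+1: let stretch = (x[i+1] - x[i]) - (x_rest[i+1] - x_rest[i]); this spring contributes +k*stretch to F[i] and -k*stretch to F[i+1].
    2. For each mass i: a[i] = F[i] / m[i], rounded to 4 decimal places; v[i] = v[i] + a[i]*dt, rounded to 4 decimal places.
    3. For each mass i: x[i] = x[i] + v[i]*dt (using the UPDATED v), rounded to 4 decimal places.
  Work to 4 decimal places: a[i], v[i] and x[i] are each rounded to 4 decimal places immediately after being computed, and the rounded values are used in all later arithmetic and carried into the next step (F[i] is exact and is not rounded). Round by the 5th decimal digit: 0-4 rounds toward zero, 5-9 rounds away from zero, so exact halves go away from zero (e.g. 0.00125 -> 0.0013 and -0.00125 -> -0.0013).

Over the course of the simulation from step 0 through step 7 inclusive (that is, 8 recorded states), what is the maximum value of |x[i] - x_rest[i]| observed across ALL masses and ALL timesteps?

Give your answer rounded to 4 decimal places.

Step 0: x=[3.0000 4.0000 8.0000] v=[0.0000 0.0000 -1.0000]
Step 1: x=[2.6800 4.4800 7.6400] v=[-1.6000 2.4000 -1.8000]
Step 2: x=[2.1680 5.1776 7.2544] v=[-2.5600 3.4880 -1.9280]
Step 3: x=[1.6575 5.7260 7.0165] v=[-2.5523 2.7418 -1.1894]
Step 4: x=[1.3180 5.8299 7.0521] v=[-1.6975 0.5194 0.1782]
Step 5: x=[1.2204 5.4074 7.3722] v=[-0.4880 -2.1124 1.6004]
Step 6: x=[1.3127 4.6294 7.8579] v=[0.4616 -3.8902 2.4286]
Step 7: x=[1.4557 3.8372 8.3071] v=[0.7150 -3.9608 2.2458]
Max displacement = 2.1628

Answer: 2.1628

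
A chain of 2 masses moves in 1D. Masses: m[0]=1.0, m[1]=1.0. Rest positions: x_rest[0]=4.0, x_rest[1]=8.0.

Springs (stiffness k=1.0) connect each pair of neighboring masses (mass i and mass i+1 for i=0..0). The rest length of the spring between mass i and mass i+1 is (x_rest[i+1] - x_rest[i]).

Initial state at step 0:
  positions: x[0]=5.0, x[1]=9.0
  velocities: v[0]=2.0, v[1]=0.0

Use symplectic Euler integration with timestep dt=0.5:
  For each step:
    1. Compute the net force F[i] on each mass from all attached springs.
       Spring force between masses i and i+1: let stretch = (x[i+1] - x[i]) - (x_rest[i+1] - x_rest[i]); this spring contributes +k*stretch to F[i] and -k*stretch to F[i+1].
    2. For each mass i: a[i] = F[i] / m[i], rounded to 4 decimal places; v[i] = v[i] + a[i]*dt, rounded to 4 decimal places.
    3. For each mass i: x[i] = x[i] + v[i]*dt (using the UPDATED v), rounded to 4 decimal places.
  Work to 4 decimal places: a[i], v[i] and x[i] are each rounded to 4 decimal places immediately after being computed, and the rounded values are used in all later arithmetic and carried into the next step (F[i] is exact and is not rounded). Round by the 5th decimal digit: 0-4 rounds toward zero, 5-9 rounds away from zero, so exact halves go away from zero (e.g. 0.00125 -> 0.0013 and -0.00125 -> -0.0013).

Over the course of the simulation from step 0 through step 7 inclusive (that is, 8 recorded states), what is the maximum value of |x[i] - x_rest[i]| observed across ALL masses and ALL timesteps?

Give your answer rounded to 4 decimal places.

Answer: 5.2111

Derivation:
Step 0: x=[5.0000 9.0000] v=[2.0000 0.0000]
Step 1: x=[6.0000 9.0000] v=[2.0000 0.0000]
Step 2: x=[6.7500 9.2500] v=[1.5000 0.5000]
Step 3: x=[7.1250 9.8750] v=[0.7500 1.2500]
Step 4: x=[7.1875 10.8125] v=[0.1250 1.8750]
Step 5: x=[7.1563 11.8438] v=[-0.0625 2.0625]
Step 6: x=[7.2970 12.7032] v=[0.2813 1.7188]
Step 7: x=[7.7892 13.2111] v=[0.9844 1.0157]
Max displacement = 5.2111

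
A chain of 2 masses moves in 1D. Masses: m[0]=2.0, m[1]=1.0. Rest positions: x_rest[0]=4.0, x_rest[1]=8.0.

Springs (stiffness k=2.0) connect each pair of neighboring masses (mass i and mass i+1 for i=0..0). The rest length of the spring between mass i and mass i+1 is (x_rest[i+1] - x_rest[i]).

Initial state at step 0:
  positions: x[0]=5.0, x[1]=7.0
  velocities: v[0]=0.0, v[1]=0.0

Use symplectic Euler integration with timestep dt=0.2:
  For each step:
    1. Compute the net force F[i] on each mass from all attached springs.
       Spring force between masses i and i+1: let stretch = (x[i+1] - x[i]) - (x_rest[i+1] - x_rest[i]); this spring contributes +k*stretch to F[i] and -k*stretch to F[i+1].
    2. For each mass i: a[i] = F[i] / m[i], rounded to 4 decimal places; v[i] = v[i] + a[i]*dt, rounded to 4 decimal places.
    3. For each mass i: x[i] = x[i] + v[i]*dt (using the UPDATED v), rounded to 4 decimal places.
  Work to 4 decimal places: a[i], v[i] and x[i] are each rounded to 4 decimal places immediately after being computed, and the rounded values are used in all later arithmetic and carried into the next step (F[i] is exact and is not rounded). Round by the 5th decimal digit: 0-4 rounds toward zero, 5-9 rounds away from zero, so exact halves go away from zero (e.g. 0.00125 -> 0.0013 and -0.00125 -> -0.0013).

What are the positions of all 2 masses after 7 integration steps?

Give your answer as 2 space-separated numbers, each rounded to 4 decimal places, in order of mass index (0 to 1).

Step 0: x=[5.0000 7.0000] v=[0.0000 0.0000]
Step 1: x=[4.9200 7.1600] v=[-0.4000 0.8000]
Step 2: x=[4.7696 7.4608] v=[-0.7520 1.5040]
Step 3: x=[4.5668 7.8663] v=[-1.0138 2.0275]
Step 4: x=[4.3360 8.3278] v=[-1.1539 2.3077]
Step 5: x=[4.1049 8.7900] v=[-1.1555 2.3110]
Step 6: x=[3.9012 9.1974] v=[-1.0185 2.0370]
Step 7: x=[3.7493 9.5011] v=[-0.7593 1.5185]

Answer: 3.7493 9.5011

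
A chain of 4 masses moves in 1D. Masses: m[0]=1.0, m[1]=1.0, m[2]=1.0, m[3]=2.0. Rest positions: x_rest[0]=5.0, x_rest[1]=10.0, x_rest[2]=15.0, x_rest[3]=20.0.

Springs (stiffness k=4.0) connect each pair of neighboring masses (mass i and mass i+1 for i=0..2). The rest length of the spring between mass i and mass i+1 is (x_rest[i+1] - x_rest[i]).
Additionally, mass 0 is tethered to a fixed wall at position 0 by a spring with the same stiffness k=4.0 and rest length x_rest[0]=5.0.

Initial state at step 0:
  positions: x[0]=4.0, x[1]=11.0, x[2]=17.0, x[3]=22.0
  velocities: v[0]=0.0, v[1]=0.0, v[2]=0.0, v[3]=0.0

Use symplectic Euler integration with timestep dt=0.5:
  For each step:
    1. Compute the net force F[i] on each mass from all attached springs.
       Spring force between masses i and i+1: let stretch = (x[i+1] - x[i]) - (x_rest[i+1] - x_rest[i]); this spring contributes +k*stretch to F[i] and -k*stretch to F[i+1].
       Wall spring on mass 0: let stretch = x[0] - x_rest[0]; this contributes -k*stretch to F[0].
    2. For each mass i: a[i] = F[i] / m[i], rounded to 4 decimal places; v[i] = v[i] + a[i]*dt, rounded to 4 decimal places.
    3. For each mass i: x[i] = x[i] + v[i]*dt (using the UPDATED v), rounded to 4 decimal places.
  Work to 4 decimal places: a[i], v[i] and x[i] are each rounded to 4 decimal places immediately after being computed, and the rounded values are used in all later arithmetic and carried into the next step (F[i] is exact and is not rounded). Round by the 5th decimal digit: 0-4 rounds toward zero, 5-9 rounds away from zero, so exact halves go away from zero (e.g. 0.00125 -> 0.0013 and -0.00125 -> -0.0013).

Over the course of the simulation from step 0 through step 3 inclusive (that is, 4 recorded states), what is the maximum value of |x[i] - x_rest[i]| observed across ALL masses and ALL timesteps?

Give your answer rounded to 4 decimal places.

Step 0: x=[4.0000 11.0000 17.0000 22.0000] v=[0.0000 0.0000 0.0000 0.0000]
Step 1: x=[7.0000 10.0000 16.0000 22.0000] v=[6.0000 -2.0000 -2.0000 0.0000]
Step 2: x=[6.0000 12.0000 15.0000 21.5000] v=[-2.0000 4.0000 -2.0000 -1.0000]
Step 3: x=[5.0000 11.0000 17.5000 20.2500] v=[-2.0000 -2.0000 5.0000 -2.5000]
Max displacement = 2.5000

Answer: 2.5000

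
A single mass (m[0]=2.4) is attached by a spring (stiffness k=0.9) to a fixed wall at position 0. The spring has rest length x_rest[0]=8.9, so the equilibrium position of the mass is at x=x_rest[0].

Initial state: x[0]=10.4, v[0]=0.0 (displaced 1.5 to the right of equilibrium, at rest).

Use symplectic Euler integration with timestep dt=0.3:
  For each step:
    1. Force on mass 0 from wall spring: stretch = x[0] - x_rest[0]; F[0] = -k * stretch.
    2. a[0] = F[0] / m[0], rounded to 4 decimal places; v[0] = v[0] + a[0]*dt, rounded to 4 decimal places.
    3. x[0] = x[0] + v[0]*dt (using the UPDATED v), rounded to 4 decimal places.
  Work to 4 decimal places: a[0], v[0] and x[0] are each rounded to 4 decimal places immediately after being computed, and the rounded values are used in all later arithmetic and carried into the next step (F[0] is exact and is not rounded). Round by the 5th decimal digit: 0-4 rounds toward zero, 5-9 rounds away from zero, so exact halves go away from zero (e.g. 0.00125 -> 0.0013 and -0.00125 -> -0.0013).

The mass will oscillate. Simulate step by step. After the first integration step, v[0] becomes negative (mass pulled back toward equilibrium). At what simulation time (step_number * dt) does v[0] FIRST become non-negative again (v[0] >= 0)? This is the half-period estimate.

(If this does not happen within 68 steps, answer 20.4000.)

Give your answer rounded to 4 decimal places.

Answer: 5.4000

Derivation:
Step 0: x=[10.4000] v=[0.0000]
Step 1: x=[10.3494] v=[-0.1688]
Step 2: x=[10.2498] v=[-0.3319]
Step 3: x=[10.1047] v=[-0.4838]
Step 4: x=[9.9189] v=[-0.6193]
Step 5: x=[9.6987] v=[-0.7339]
Step 6: x=[9.4516] v=[-0.8238]
Step 7: x=[9.1858] v=[-0.8859]
Step 8: x=[8.9104] v=[-0.9181]
Step 9: x=[8.6346] v=[-0.9193]
Step 10: x=[8.3678] v=[-0.8895]
Step 11: x=[8.1189] v=[-0.8296]
Step 12: x=[7.8964] v=[-0.7417]
Step 13: x=[7.7078] v=[-0.6288]
Step 14: x=[7.5594] v=[-0.4947]
Step 15: x=[7.4562] v=[-0.3439]
Step 16: x=[7.4018] v=[-0.1815]
Step 17: x=[7.3979] v=[-0.0130]
Step 18: x=[7.4447] v=[0.1560]
First v>=0 after going negative at step 18, time=5.4000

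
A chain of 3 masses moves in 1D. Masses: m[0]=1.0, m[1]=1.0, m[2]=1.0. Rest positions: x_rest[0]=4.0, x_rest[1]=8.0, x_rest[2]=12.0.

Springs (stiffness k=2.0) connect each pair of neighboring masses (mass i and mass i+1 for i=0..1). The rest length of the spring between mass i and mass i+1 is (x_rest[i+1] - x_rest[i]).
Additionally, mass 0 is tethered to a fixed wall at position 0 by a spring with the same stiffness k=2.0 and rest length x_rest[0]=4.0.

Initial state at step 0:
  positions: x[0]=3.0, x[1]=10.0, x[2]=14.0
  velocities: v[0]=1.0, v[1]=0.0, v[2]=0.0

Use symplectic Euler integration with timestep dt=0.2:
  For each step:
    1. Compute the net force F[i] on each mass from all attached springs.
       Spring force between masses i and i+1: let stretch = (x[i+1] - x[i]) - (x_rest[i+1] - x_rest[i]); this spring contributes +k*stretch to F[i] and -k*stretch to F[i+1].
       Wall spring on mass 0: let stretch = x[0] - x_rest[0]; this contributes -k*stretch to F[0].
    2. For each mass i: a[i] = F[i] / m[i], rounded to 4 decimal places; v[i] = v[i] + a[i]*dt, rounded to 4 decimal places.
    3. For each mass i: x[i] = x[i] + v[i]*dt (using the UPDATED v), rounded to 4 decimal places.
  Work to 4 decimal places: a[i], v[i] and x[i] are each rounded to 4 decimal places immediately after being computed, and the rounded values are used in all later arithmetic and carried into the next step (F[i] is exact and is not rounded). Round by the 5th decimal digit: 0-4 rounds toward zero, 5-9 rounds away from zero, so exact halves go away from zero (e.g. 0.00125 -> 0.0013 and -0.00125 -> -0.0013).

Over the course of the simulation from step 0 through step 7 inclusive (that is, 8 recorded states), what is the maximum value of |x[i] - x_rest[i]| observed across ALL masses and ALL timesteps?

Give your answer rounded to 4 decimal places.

Answer: 2.3887

Derivation:
Step 0: x=[3.0000 10.0000 14.0000] v=[1.0000 0.0000 0.0000]
Step 1: x=[3.5200 9.7600 14.0000] v=[2.6000 -1.2000 0.0000]
Step 2: x=[4.2576 9.3600 13.9808] v=[3.6880 -2.0000 -0.0960]
Step 3: x=[5.0628 8.9215 13.9119] v=[4.0259 -2.1926 -0.3443]
Step 4: x=[5.7717 8.5735 13.7638] v=[3.5443 -1.7399 -0.7405]
Step 5: x=[6.2430 8.4166 13.5205] v=[2.3563 -0.7845 -1.2166]
Step 6: x=[6.3887 8.4941 13.1889] v=[0.7285 0.3876 -1.6582]
Step 7: x=[6.1917 8.7788 12.8017] v=[-0.9848 1.4234 -1.9361]
Max displacement = 2.3887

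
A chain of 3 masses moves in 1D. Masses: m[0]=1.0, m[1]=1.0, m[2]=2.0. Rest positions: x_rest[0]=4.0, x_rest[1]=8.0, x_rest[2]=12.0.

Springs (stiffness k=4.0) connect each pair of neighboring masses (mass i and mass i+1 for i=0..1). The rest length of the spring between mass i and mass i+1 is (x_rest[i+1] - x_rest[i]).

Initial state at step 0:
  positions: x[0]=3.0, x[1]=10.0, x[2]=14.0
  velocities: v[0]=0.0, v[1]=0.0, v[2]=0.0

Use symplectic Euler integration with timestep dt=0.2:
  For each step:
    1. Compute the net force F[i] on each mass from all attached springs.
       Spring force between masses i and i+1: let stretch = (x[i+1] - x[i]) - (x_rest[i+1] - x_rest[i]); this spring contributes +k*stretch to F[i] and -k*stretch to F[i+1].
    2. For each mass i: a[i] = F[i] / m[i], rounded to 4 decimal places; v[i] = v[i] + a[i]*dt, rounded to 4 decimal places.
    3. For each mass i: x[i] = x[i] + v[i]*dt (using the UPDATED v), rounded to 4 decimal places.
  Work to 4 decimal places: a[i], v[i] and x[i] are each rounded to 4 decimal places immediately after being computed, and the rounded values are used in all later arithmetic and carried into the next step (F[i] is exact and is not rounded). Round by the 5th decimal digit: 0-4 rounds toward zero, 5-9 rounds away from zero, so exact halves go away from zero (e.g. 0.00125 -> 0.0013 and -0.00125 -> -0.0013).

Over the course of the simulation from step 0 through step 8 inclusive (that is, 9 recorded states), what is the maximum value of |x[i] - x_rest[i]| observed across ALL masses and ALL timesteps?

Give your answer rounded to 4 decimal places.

Step 0: x=[3.0000 10.0000 14.0000] v=[0.0000 0.0000 0.0000]
Step 1: x=[3.4800 9.5200 14.0000] v=[2.4000 -2.4000 0.0000]
Step 2: x=[4.2864 8.7904 13.9616] v=[4.0320 -3.6480 -0.1920]
Step 3: x=[5.1734 8.1676 13.8295] v=[4.4352 -3.1142 -0.6605]
Step 4: x=[5.8995 7.9716 13.5644] v=[3.6306 -0.9800 -1.3253]
Step 5: x=[6.3172 8.3389 13.1719] v=[2.0883 1.8366 -1.9624]
Step 6: x=[6.4183 9.1560 12.7128] v=[0.5057 4.0856 -2.2956]
Step 7: x=[6.3175 10.1042 12.2891] v=[-0.5041 4.7409 -2.1183]
Step 8: x=[6.1826 10.7961 12.0106] v=[-0.6747 3.4595 -1.3923]
Max displacement = 2.7961

Answer: 2.7961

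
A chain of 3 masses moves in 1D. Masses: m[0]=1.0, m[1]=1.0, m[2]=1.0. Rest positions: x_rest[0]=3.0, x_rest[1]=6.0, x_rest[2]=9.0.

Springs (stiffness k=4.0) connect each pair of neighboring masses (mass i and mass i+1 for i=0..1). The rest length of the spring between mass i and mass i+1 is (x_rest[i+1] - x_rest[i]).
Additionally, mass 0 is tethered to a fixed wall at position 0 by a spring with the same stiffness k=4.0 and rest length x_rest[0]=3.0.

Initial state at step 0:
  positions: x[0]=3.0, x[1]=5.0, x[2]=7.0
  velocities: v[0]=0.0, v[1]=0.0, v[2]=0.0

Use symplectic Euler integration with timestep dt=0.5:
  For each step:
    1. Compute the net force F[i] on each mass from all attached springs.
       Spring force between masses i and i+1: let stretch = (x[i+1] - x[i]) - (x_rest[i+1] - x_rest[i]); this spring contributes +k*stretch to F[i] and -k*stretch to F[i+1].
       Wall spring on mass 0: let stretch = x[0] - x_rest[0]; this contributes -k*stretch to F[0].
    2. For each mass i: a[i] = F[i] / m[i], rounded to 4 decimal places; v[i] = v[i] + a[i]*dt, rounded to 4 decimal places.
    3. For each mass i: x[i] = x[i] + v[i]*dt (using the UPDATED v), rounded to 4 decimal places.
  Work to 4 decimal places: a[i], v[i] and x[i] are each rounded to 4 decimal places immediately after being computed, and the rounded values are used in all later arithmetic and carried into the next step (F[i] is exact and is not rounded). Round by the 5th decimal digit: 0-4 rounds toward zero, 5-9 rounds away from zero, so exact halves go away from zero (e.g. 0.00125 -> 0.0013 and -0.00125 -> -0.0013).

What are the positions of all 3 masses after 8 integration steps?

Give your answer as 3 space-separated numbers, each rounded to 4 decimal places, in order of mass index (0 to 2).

Step 0: x=[3.0000 5.0000 7.0000] v=[0.0000 0.0000 0.0000]
Step 1: x=[2.0000 5.0000 8.0000] v=[-2.0000 0.0000 2.0000]
Step 2: x=[2.0000 5.0000 9.0000] v=[0.0000 0.0000 2.0000]
Step 3: x=[3.0000 6.0000 9.0000] v=[2.0000 2.0000 0.0000]
Step 4: x=[4.0000 7.0000 9.0000] v=[2.0000 2.0000 0.0000]
Step 5: x=[4.0000 7.0000 10.0000] v=[0.0000 0.0000 2.0000]
Step 6: x=[3.0000 7.0000 11.0000] v=[-2.0000 0.0000 2.0000]
Step 7: x=[3.0000 7.0000 11.0000] v=[0.0000 0.0000 0.0000]
Step 8: x=[4.0000 7.0000 10.0000] v=[2.0000 0.0000 -2.0000]

Answer: 4.0000 7.0000 10.0000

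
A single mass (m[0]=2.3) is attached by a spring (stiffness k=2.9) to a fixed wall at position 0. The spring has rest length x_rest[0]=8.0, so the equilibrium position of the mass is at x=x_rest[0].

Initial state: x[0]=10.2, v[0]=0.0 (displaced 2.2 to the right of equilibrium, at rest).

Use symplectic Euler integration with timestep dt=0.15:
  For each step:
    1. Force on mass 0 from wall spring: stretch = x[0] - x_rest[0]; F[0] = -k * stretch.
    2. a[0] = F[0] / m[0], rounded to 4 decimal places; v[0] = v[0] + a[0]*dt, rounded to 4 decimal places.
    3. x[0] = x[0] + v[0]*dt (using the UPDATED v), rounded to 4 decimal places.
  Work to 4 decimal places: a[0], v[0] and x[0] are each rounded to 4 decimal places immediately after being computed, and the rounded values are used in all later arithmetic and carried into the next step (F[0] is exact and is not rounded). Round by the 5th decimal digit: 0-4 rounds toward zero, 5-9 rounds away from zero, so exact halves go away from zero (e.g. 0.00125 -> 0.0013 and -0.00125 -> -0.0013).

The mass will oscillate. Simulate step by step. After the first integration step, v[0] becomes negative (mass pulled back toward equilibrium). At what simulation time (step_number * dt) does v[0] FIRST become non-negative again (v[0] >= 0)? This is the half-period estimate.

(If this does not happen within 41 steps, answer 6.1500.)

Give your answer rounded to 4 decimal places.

Answer: 2.8500

Derivation:
Step 0: x=[10.2000] v=[0.0000]
Step 1: x=[10.1376] v=[-0.4161]
Step 2: x=[10.0145] v=[-0.8204]
Step 3: x=[9.8343] v=[-1.2014]
Step 4: x=[9.6021] v=[-1.5483]
Step 5: x=[9.3244] v=[-1.8513]
Step 6: x=[9.0091] v=[-2.1018]
Step 7: x=[8.6652] v=[-2.2926]
Step 8: x=[8.3024] v=[-2.4184]
Step 9: x=[7.9311] v=[-2.4756]
Step 10: x=[7.5617] v=[-2.4626]
Step 11: x=[7.2047] v=[-2.3797]
Step 12: x=[6.8703] v=[-2.2293]
Step 13: x=[6.5680] v=[-2.0156]
Step 14: x=[6.3063] v=[-1.7448]
Step 15: x=[6.0926] v=[-1.4245]
Step 16: x=[5.9330] v=[-1.0638]
Step 17: x=[5.8321] v=[-0.6729]
Step 18: x=[5.7927] v=[-0.2629]
Step 19: x=[5.8159] v=[0.1546]
First v>=0 after going negative at step 19, time=2.8500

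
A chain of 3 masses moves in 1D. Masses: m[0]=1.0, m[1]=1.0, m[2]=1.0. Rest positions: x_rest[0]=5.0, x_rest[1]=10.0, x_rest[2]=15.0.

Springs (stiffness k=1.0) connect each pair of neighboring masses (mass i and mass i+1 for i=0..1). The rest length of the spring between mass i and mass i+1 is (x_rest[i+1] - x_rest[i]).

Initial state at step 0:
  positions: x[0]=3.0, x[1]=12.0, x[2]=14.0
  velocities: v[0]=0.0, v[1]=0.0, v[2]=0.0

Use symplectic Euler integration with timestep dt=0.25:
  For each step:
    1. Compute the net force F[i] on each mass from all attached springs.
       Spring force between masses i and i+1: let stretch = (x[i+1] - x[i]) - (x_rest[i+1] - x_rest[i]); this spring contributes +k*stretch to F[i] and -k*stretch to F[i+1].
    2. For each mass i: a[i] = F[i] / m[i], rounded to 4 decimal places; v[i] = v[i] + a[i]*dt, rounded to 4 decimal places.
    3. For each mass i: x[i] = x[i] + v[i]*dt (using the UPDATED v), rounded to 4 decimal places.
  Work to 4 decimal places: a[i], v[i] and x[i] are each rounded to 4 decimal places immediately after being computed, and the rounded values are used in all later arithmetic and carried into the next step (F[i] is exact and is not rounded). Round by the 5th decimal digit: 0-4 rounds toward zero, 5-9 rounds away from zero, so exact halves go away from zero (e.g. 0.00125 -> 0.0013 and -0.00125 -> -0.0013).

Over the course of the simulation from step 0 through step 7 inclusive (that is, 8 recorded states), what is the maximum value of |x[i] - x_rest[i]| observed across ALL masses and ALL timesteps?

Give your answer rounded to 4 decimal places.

Answer: 2.7025

Derivation:
Step 0: x=[3.0000 12.0000 14.0000] v=[0.0000 0.0000 0.0000]
Step 1: x=[3.2500 11.5625 14.1875] v=[1.0000 -1.7500 0.7500]
Step 2: x=[3.7070 10.7695 14.5235] v=[1.8281 -3.1719 1.3438]
Step 3: x=[4.2929 9.7698 14.9373] v=[2.3437 -3.9990 1.6553]
Step 4: x=[4.9086 8.7507 15.3407] v=[2.4629 -4.0764 1.6134]
Step 5: x=[5.4520 7.9034 15.6447] v=[2.1734 -3.3894 1.2159]
Step 6: x=[5.8361 7.3867 15.7774] v=[1.5363 -2.0669 0.5306]
Step 7: x=[6.0046 7.2975 15.6981] v=[0.6740 -0.3569 -0.3171]
Max displacement = 2.7025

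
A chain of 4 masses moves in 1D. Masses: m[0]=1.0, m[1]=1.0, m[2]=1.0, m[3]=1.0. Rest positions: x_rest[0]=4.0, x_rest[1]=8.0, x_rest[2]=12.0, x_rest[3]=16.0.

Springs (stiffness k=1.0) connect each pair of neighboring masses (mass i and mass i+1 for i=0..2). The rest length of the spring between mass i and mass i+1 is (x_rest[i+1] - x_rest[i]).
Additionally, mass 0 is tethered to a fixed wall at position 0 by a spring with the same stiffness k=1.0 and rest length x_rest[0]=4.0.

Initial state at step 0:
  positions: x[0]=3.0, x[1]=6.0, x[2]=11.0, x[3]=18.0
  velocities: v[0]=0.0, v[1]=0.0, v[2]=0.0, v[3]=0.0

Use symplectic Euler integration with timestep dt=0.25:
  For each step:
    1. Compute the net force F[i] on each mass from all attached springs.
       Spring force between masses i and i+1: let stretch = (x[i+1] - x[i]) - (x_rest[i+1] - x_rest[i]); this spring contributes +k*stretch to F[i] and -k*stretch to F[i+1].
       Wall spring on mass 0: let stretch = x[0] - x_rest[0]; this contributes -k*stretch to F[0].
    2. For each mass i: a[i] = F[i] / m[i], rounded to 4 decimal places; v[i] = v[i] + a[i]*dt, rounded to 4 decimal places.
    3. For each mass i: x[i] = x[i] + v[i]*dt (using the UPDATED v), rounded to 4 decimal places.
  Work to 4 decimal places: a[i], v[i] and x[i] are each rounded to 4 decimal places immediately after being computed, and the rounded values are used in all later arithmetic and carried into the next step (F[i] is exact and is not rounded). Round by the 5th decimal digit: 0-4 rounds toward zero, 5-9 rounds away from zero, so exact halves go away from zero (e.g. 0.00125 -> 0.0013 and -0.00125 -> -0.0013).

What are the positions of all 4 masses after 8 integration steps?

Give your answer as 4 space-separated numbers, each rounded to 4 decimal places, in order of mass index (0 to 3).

Step 0: x=[3.0000 6.0000 11.0000 18.0000] v=[0.0000 0.0000 0.0000 0.0000]
Step 1: x=[3.0000 6.1250 11.1250 17.8125] v=[0.0000 0.5000 0.5000 -0.7500]
Step 2: x=[3.0078 6.3672 11.3555 17.4570] v=[0.0313 0.9688 0.9219 -1.4219]
Step 3: x=[3.0376 6.7112 11.6556 16.9702] v=[0.1192 1.3760 1.2002 -1.9473]
Step 4: x=[3.1072 7.1346 11.9788 16.4012] v=[0.2782 1.6937 1.2928 -2.2760]
Step 5: x=[3.2343 7.6091 12.2757 15.8058] v=[0.5083 1.8979 1.1874 -2.3816]
Step 6: x=[3.4327 8.1018 12.5015 15.2398] v=[0.7934 1.9709 0.9033 -2.2641]
Step 7: x=[3.7083 8.5777 12.6235 14.7526] v=[1.1025 1.9036 0.4880 -1.9487]
Step 8: x=[4.0565 9.0021 12.6257 14.3824] v=[1.3928 1.6977 0.0088 -1.4810]

Answer: 4.0565 9.0021 12.6257 14.3824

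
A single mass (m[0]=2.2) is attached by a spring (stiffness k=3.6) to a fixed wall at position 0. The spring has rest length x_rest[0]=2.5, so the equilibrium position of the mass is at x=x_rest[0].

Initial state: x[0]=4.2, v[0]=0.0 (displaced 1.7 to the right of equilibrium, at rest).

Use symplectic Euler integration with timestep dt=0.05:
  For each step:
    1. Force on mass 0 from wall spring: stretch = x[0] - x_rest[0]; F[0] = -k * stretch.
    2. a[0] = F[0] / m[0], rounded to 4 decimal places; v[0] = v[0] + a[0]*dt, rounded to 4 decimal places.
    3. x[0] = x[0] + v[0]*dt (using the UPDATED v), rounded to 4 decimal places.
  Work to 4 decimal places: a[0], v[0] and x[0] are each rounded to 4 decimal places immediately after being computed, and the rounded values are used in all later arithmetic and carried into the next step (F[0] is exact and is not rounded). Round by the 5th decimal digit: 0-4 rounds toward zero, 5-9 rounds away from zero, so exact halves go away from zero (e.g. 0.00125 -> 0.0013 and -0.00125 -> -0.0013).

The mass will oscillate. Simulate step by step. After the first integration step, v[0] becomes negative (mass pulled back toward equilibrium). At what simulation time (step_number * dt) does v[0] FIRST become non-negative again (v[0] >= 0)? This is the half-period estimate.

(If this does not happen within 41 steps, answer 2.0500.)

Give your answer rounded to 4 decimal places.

Answer: 2.0500

Derivation:
Step 0: x=[4.2000] v=[0.0000]
Step 1: x=[4.1930] v=[-0.1391]
Step 2: x=[4.1791] v=[-0.2776]
Step 3: x=[4.1584] v=[-0.4150]
Step 4: x=[4.1309] v=[-0.5507]
Step 5: x=[4.0967] v=[-0.6841]
Step 6: x=[4.0560] v=[-0.8147]
Step 7: x=[4.0089] v=[-0.9420]
Step 8: x=[3.9556] v=[-1.0655]
Step 9: x=[3.8964] v=[-1.1846]
Step 10: x=[3.8315] v=[-1.2989]
Step 11: x=[3.7611] v=[-1.4078]
Step 12: x=[3.6856] v=[-1.5110]
Step 13: x=[3.6052] v=[-1.6080]
Step 14: x=[3.5203] v=[-1.6984]
Step 15: x=[3.4312] v=[-1.7819]
Step 16: x=[3.3383] v=[-1.8581]
Step 17: x=[3.2420] v=[-1.9267]
Step 18: x=[3.1426] v=[-1.9874]
Step 19: x=[3.0406] v=[-2.0400]
Step 20: x=[2.9364] v=[-2.0842]
Step 21: x=[2.8304] v=[-2.1199]
Step 22: x=[2.7231] v=[-2.1469]
Step 23: x=[2.6148] v=[-2.1652]
Step 24: x=[2.5061] v=[-2.1746]
Step 25: x=[2.3973] v=[-2.1751]
Step 26: x=[2.2890] v=[-2.1667]
Step 27: x=[2.1815] v=[-2.1494]
Step 28: x=[2.0753] v=[-2.1233]
Step 29: x=[1.9709] v=[-2.0886]
Step 30: x=[1.8686] v=[-2.0453]
Step 31: x=[1.7689] v=[-1.9936]
Step 32: x=[1.6722] v=[-1.9338]
Step 33: x=[1.5789] v=[-1.8661]
Step 34: x=[1.4894] v=[-1.7907]
Step 35: x=[1.4040] v=[-1.7080]
Step 36: x=[1.3231] v=[-1.6183]
Step 37: x=[1.2470] v=[-1.5220]
Step 38: x=[1.1760] v=[-1.4195]
Step 39: x=[1.1104] v=[-1.3112]
Step 40: x=[1.0505] v=[-1.1975]
Step 41: x=[0.9966] v=[-1.0789]
v[0] did not become non-negative within 41 steps; using fallback time=2.0500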